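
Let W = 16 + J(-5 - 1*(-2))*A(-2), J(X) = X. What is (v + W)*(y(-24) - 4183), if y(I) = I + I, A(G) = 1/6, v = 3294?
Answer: -28004989/2 ≈ -1.4002e+7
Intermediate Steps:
A(G) = ⅙
W = 31/2 (W = 16 + (-5 - 1*(-2))*(⅙) = 16 + (-5 + 2)*(⅙) = 16 - 3*⅙ = 16 - ½ = 31/2 ≈ 15.500)
y(I) = 2*I
(v + W)*(y(-24) - 4183) = (3294 + 31/2)*(2*(-24) - 4183) = 6619*(-48 - 4183)/2 = (6619/2)*(-4231) = -28004989/2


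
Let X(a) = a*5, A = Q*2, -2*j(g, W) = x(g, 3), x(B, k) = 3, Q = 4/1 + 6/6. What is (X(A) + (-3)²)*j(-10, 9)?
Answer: -177/2 ≈ -88.500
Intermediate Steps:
Q = 5 (Q = 4*1 + 6*(⅙) = 4 + 1 = 5)
j(g, W) = -3/2 (j(g, W) = -½*3 = -3/2)
A = 10 (A = 5*2 = 10)
X(a) = 5*a
(X(A) + (-3)²)*j(-10, 9) = (5*10 + (-3)²)*(-3/2) = (50 + 9)*(-3/2) = 59*(-3/2) = -177/2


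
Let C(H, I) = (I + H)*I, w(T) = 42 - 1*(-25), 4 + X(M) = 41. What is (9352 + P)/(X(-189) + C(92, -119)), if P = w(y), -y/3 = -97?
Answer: 9419/3250 ≈ 2.8982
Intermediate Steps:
y = 291 (y = -3*(-97) = 291)
X(M) = 37 (X(M) = -4 + 41 = 37)
w(T) = 67 (w(T) = 42 + 25 = 67)
P = 67
C(H, I) = I*(H + I) (C(H, I) = (H + I)*I = I*(H + I))
(9352 + P)/(X(-189) + C(92, -119)) = (9352 + 67)/(37 - 119*(92 - 119)) = 9419/(37 - 119*(-27)) = 9419/(37 + 3213) = 9419/3250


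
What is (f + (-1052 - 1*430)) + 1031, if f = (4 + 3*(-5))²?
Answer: -330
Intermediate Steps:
f = 121 (f = (4 - 15)² = (-11)² = 121)
(f + (-1052 - 1*430)) + 1031 = (121 + (-1052 - 1*430)) + 1031 = (121 + (-1052 - 430)) + 1031 = (121 - 1482) + 1031 = -1361 + 1031 = -330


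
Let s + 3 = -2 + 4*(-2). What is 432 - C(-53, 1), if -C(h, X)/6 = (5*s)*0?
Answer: 432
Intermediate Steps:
s = -13 (s = -3 + (-2 + 4*(-2)) = -3 + (-2 - 8) = -3 - 10 = -13)
C(h, X) = 0 (C(h, X) = -6*5*(-13)*0 = -(-390)*0 = -6*0 = 0)
432 - C(-53, 1) = 432 - 1*0 = 432 + 0 = 432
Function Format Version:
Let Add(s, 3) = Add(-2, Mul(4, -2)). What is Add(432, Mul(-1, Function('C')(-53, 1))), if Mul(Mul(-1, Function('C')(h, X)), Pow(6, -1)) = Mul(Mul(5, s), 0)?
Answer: 432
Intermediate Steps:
s = -13 (s = Add(-3, Add(-2, Mul(4, -2))) = Add(-3, Add(-2, -8)) = Add(-3, -10) = -13)
Function('C')(h, X) = 0 (Function('C')(h, X) = Mul(-6, Mul(Mul(5, -13), 0)) = Mul(-6, Mul(-65, 0)) = Mul(-6, 0) = 0)
Add(432, Mul(-1, Function('C')(-53, 1))) = Add(432, Mul(-1, 0)) = Add(432, 0) = 432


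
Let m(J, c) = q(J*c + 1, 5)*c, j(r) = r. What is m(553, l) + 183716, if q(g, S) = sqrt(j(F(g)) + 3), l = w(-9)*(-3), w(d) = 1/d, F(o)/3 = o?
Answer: 183716 + sqrt(559)/3 ≈ 1.8372e+5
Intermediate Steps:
F(o) = 3*o
l = 1/3 (l = -3/(-9) = -1/9*(-3) = 1/3 ≈ 0.33333)
q(g, S) = sqrt(3 + 3*g) (q(g, S) = sqrt(3*g + 3) = sqrt(3 + 3*g))
m(J, c) = c*sqrt(6 + 3*J*c) (m(J, c) = sqrt(3 + 3*(J*c + 1))*c = sqrt(3 + 3*(1 + J*c))*c = sqrt(3 + (3 + 3*J*c))*c = sqrt(6 + 3*J*c)*c = c*sqrt(6 + 3*J*c))
m(553, l) + 183716 = sqrt(6 + 3*553*(1/3))/3 + 183716 = sqrt(6 + 553)/3 + 183716 = sqrt(559)/3 + 183716 = 183716 + sqrt(559)/3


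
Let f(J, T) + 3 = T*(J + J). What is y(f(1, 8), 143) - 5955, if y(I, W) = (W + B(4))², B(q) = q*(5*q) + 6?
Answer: 46486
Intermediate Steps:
f(J, T) = -3 + 2*J*T (f(J, T) = -3 + T*(J + J) = -3 + T*(2*J) = -3 + 2*J*T)
B(q) = 6 + 5*q² (B(q) = 5*q² + 6 = 6 + 5*q²)
y(I, W) = (86 + W)² (y(I, W) = (W + (6 + 5*4²))² = (W + (6 + 5*16))² = (W + (6 + 80))² = (W + 86)² = (86 + W)²)
y(f(1, 8), 143) - 5955 = (86 + 143)² - 5955 = 229² - 5955 = 52441 - 5955 = 46486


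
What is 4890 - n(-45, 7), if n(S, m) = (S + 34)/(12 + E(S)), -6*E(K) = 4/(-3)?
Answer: 48909/10 ≈ 4890.9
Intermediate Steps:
E(K) = 2/9 (E(K) = -2/(3*(-3)) = -2*(-1)/(3*3) = -1/6*(-4/3) = 2/9)
n(S, m) = 153/55 + 9*S/110 (n(S, m) = (S + 34)/(12 + 2/9) = (34 + S)/(110/9) = (34 + S)*(9/110) = 153/55 + 9*S/110)
4890 - n(-45, 7) = 4890 - (153/55 + (9/110)*(-45)) = 4890 - (153/55 - 81/22) = 4890 - 1*(-9/10) = 4890 + 9/10 = 48909/10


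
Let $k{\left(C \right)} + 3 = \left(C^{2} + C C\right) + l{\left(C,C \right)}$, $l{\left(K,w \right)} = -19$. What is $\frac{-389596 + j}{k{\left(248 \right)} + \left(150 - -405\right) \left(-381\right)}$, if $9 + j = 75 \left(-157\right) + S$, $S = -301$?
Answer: $\frac{401681}{88469} \approx 4.5404$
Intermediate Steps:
$j = -12085$ ($j = -9 + \left(75 \left(-157\right) - 301\right) = -9 - 12076 = -12085$)
$k{\left(C \right)} = -22 + 2 C^{2}$ ($k{\left(C \right)} = -3 - \left(19 - C^{2} - C C\right) = -3 + \left(\left(C^{2} + C^{2}\right) - 19\right) = -3 + \left(2 C^{2} - 19\right) = -3 + \left(-19 + 2 C^{2}\right) = -22 + 2 C^{2}$)
$\frac{-389596 + j}{k{\left(248 \right)} + \left(150 - -405\right) \left(-381\right)} = \frac{-389596 - 12085}{\left(-22 + 2 \cdot 248^{2}\right) + \left(150 - -405\right) \left(-381\right)} = - \frac{401681}{\left(-22 + 2 \cdot 61504\right) + \left(150 + 405\right) \left(-381\right)} = - \frac{401681}{\left(-22 + 123008\right) + 555 \left(-381\right)} = - \frac{401681}{122986 - 211455} = - \frac{401681}{-88469} = \left(-401681\right) \left(- \frac{1}{88469}\right) = \frac{401681}{88469}$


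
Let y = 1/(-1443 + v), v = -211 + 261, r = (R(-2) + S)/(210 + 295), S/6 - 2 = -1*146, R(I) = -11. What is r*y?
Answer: 25/20099 ≈ 0.0012438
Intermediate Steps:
S = -864 (S = 12 + 6*(-1*146) = 12 + 6*(-146) = 12 - 876 = -864)
r = -175/101 (r = (-11 - 864)/(210 + 295) = -875/505 = -875*1/505 = -175/101 ≈ -1.7327)
v = 50
y = -1/1393 (y = 1/(-1443 + 50) = 1/(-1393) = -1/1393 ≈ -0.00071787)
r*y = -175/101*(-1/1393) = 25/20099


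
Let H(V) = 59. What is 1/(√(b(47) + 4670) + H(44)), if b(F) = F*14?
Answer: -59/1847 + 12*√37/1847 ≈ 0.0075762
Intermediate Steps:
b(F) = 14*F
1/(√(b(47) + 4670) + H(44)) = 1/(√(14*47 + 4670) + 59) = 1/(√(658 + 4670) + 59) = 1/(√5328 + 59) = 1/(12*√37 + 59) = 1/(59 + 12*√37)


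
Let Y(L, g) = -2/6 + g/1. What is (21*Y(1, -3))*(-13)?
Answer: 910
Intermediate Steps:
Y(L, g) = -⅓ + g (Y(L, g) = -2*⅙ + g*1 = -⅓ + g)
(21*Y(1, -3))*(-13) = (21*(-⅓ - 3))*(-13) = (21*(-10/3))*(-13) = -70*(-13) = 910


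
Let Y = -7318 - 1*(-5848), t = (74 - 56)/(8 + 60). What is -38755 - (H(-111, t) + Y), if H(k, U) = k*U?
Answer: -1266691/34 ≈ -37256.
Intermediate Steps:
t = 9/34 (t = 18/68 = 18*(1/68) = 9/34 ≈ 0.26471)
Y = -1470 (Y = -7318 + 5848 = -1470)
H(k, U) = U*k
-38755 - (H(-111, t) + Y) = -38755 - ((9/34)*(-111) - 1470) = -38755 - (-999/34 - 1470) = -38755 - 1*(-50979/34) = -38755 + 50979/34 = -1266691/34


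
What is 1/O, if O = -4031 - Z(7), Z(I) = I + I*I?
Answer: -1/4087 ≈ -0.00024468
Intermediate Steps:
Z(I) = I + I**2
O = -4087 (O = -4031 - 7*(1 + 7) = -4031 - 7*8 = -4031 - 1*56 = -4031 - 56 = -4087)
1/O = 1/(-4087) = -1/4087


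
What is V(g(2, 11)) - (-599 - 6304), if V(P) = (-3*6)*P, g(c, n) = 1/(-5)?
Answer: 34533/5 ≈ 6906.6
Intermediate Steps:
g(c, n) = -⅕
V(P) = -18*P
V(g(2, 11)) - (-599 - 6304) = -18*(-⅕) - (-599 - 6304) = 18/5 - 1*(-6903) = 18/5 + 6903 = 34533/5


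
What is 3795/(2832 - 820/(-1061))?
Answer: 4026495/3005572 ≈ 1.3397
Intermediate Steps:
3795/(2832 - 820/(-1061)) = 3795/(2832 - 820*(-1/1061)) = 3795/(2832 + 820/1061) = 3795/(3005572/1061) = 3795*(1061/3005572) = 4026495/3005572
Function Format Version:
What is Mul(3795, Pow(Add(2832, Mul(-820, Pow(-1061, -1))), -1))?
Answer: Rational(4026495, 3005572) ≈ 1.3397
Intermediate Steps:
Mul(3795, Pow(Add(2832, Mul(-820, Pow(-1061, -1))), -1)) = Mul(3795, Pow(Add(2832, Mul(-820, Rational(-1, 1061))), -1)) = Mul(3795, Pow(Add(2832, Rational(820, 1061)), -1)) = Mul(3795, Pow(Rational(3005572, 1061), -1)) = Mul(3795, Rational(1061, 3005572)) = Rational(4026495, 3005572)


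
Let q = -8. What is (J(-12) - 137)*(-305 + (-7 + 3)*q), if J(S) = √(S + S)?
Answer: 37401 - 546*I*√6 ≈ 37401.0 - 1337.4*I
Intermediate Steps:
J(S) = √2*√S (J(S) = √(2*S) = √2*√S)
(J(-12) - 137)*(-305 + (-7 + 3)*q) = (√2*√(-12) - 137)*(-305 + (-7 + 3)*(-8)) = (√2*(2*I*√3) - 137)*(-305 - 4*(-8)) = (2*I*√6 - 137)*(-305 + 32) = (-137 + 2*I*√6)*(-273) = 37401 - 546*I*√6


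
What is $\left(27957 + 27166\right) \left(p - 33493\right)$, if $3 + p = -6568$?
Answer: $-2208447872$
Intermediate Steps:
$p = -6571$ ($p = -3 - 6568 = -6571$)
$\left(27957 + 27166\right) \left(p - 33493\right) = \left(27957 + 27166\right) \left(-6571 - 33493\right) = 55123 \left(-40064\right) = -2208447872$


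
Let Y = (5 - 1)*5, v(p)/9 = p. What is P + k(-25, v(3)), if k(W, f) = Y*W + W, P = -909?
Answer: -1434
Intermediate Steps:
v(p) = 9*p
Y = 20 (Y = 4*5 = 20)
k(W, f) = 21*W (k(W, f) = 20*W + W = 21*W)
P + k(-25, v(3)) = -909 + 21*(-25) = -909 - 525 = -1434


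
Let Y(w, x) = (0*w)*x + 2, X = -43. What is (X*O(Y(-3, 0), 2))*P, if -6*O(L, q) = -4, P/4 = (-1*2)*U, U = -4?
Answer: -2752/3 ≈ -917.33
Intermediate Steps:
Y(w, x) = 2 (Y(w, x) = 0*x + 2 = 0 + 2 = 2)
P = 32 (P = 4*(-1*2*(-4)) = 4*(-2*(-4)) = 4*8 = 32)
O(L, q) = ⅔ (O(L, q) = -⅙*(-4) = ⅔)
(X*O(Y(-3, 0), 2))*P = -43*⅔*32 = -86/3*32 = -2752/3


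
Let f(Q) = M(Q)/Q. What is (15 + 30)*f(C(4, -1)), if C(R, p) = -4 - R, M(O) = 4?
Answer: -45/2 ≈ -22.500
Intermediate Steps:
f(Q) = 4/Q
(15 + 30)*f(C(4, -1)) = (15 + 30)*(4/(-4 - 1*4)) = 45*(4/(-4 - 4)) = 45*(4/(-8)) = 45*(4*(-⅛)) = 45*(-½) = -45/2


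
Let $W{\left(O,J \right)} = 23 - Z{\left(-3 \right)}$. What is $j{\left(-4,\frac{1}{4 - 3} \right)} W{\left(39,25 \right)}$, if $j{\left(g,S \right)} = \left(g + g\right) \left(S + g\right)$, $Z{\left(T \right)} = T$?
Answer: $624$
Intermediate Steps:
$j{\left(g,S \right)} = 2 g \left(S + g\right)$
$W{\left(O,J \right)} = 26$ ($W{\left(O,J \right)} = 23 - -3 = 23 + 3 = 26$)
$j{\left(-4,\frac{1}{4 - 3} \right)} W{\left(39,25 \right)} = 2 \left(-4\right) \left(\frac{1}{4 - 3} - 4\right) 26 = 2 \left(-4\right) \left(1^{-1} - 4\right) 26 = 2 \left(-4\right) \left(1 - 4\right) 26 = 2 \left(-4\right) \left(-3\right) 26 = 24 \cdot 26 = 624$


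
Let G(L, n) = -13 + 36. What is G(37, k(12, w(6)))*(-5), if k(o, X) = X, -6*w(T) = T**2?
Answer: -115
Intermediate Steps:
w(T) = -T**2/6
G(L, n) = 23
G(37, k(12, w(6)))*(-5) = 23*(-5) = -115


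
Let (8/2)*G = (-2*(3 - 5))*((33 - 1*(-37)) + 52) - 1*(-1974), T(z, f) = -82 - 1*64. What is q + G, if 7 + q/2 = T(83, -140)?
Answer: 619/2 ≈ 309.50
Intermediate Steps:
T(z, f) = -146 (T(z, f) = -82 - 64 = -146)
q = -306 (q = -14 + 2*(-146) = -14 - 292 = -306)
G = 1231/2 (G = ((-2*(3 - 5))*((33 - 1*(-37)) + 52) - 1*(-1974))/4 = ((-2*(-2))*((33 + 37) + 52) + 1974)/4 = (4*(70 + 52) + 1974)/4 = (4*122 + 1974)/4 = (488 + 1974)/4 = (1/4)*2462 = 1231/2 ≈ 615.50)
q + G = -306 + 1231/2 = 619/2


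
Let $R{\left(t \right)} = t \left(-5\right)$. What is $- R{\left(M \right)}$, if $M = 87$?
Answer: $435$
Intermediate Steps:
$R{\left(t \right)} = - 5 t$
$- R{\left(M \right)} = - \left(-5\right) 87 = \left(-1\right) \left(-435\right) = 435$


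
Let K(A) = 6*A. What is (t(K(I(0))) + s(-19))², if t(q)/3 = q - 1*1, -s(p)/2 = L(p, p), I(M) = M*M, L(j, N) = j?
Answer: 1225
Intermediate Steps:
I(M) = M²
s(p) = -2*p
t(q) = -3 + 3*q (t(q) = 3*(q - 1*1) = 3*(q - 1) = 3*(-1 + q) = -3 + 3*q)
(t(K(I(0))) + s(-19))² = ((-3 + 3*(6*0²)) - 2*(-19))² = ((-3 + 3*(6*0)) + 38)² = ((-3 + 3*0) + 38)² = ((-3 + 0) + 38)² = (-3 + 38)² = 35² = 1225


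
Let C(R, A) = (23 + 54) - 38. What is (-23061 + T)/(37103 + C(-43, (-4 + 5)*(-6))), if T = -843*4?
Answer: -26433/37142 ≈ -0.71167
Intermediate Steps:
T = -3372
C(R, A) = 39 (C(R, A) = 77 - 38 = 39)
(-23061 + T)/(37103 + C(-43, (-4 + 5)*(-6))) = (-23061 - 3372)/(37103 + 39) = -26433/37142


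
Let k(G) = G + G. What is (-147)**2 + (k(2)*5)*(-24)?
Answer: 21129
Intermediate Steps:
k(G) = 2*G
(-147)**2 + (k(2)*5)*(-24) = (-147)**2 + ((2*2)*5)*(-24) = 21609 + (4*5)*(-24) = 21609 + 20*(-24) = 21609 - 480 = 21129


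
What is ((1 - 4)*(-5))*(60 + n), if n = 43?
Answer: 1545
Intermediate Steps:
((1 - 4)*(-5))*(60 + n) = ((1 - 4)*(-5))*(60 + 43) = -3*(-5)*103 = 15*103 = 1545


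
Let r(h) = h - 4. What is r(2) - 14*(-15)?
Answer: 208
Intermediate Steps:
r(h) = -4 + h
r(2) - 14*(-15) = (-4 + 2) - 14*(-15) = -2 + 210 = 208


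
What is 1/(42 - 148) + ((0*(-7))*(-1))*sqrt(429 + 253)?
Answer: -1/106 ≈ -0.0094340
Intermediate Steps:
1/(42 - 148) + ((0*(-7))*(-1))*sqrt(429 + 253) = 1/(-106) + (0*(-1))*sqrt(682) = -1/106 + 0*sqrt(682) = -1/106 + 0 = -1/106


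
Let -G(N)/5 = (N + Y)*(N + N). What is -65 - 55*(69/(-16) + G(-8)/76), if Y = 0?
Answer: 193145/304 ≈ 635.35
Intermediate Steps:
G(N) = -10*N² (G(N) = -5*(N + 0)*(N + N) = -5*N*2*N = -10*N²)
-65 - 55*(69/(-16) + G(-8)/76) = -65 - 55*(69/(-16) - 10*(-8)²/76) = -65 - 55*(69*(-1/16) - 10*64*(1/76)) = -65 - 55*(-69/16 - 640*1/76) = -65 - 55*(-69/16 - 160/19) = -65 - 55*(-3871/304) = -65 + 212905/304 = 193145/304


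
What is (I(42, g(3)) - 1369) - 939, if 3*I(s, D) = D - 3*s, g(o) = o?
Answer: -2349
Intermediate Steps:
I(s, D) = -s + D/3 (I(s, D) = (D - 3*s)/3 = -s + D/3)
(I(42, g(3)) - 1369) - 939 = ((-1*42 + (1/3)*3) - 1369) - 939 = ((-42 + 1) - 1369) - 939 = (-41 - 1369) - 939 = -1410 - 939 = -2349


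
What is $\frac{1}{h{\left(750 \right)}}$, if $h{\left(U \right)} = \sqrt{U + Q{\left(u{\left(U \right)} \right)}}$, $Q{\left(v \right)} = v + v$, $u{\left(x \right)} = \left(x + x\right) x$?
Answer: $\frac{\sqrt{90030}}{450150} \approx 0.00066656$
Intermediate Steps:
$u{\left(x \right)} = 2 x^{2}$ ($u{\left(x \right)} = 2 x x = 2 x^{2}$)
$Q{\left(v \right)} = 2 v$
$h{\left(U \right)} = \sqrt{U + 4 U^{2}}$ ($h{\left(U \right)} = \sqrt{U + 2 \cdot 2 U^{2}} = \sqrt{U + 4 U^{2}}$)
$\frac{1}{h{\left(750 \right)}} = \frac{1}{\sqrt{750 \left(1 + 4 \cdot 750\right)}} = \frac{1}{\sqrt{750 \left(1 + 3000\right)}} = \frac{1}{\sqrt{750 \cdot 3001}} = \frac{1}{\sqrt{2250750}} = \frac{1}{5 \sqrt{90030}} = \frac{\sqrt{90030}}{450150}$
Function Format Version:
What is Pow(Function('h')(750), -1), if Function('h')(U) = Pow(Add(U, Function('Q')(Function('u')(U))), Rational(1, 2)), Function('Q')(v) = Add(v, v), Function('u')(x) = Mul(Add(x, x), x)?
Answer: Mul(Rational(1, 450150), Pow(90030, Rational(1, 2))) ≈ 0.00066656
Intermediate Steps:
Function('u')(x) = Mul(2, Pow(x, 2)) (Function('u')(x) = Mul(Mul(2, x), x) = Mul(2, Pow(x, 2)))
Function('Q')(v) = Mul(2, v)
Function('h')(U) = Pow(Add(U, Mul(4, Pow(U, 2))), Rational(1, 2)) (Function('h')(U) = Pow(Add(U, Mul(2, Mul(2, Pow(U, 2)))), Rational(1, 2)) = Pow(Add(U, Mul(4, Pow(U, 2))), Rational(1, 2)))
Pow(Function('h')(750), -1) = Pow(Pow(Mul(750, Add(1, Mul(4, 750))), Rational(1, 2)), -1) = Pow(Pow(Mul(750, Add(1, 3000)), Rational(1, 2)), -1) = Pow(Pow(Mul(750, 3001), Rational(1, 2)), -1) = Pow(Pow(2250750, Rational(1, 2)), -1) = Pow(Mul(5, Pow(90030, Rational(1, 2))), -1) = Mul(Rational(1, 450150), Pow(90030, Rational(1, 2)))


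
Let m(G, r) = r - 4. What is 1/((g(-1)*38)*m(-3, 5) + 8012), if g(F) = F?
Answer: 1/7974 ≈ 0.00012541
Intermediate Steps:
m(G, r) = -4 + r
1/((g(-1)*38)*m(-3, 5) + 8012) = 1/((-1*38)*(-4 + 5) + 8012) = 1/(-38*1 + 8012) = 1/(-38 + 8012) = 1/7974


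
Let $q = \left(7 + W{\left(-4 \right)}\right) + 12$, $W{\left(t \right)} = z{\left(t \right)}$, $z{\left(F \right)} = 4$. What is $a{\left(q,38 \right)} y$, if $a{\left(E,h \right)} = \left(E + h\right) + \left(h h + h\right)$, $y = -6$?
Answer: $-9258$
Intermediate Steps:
$W{\left(t \right)} = 4$
$q = 23$ ($q = \left(7 + 4\right) + 12 = 11 + 12 = 23$)
$a{\left(E,h \right)} = E + h^{2} + 2 h$ ($a{\left(E,h \right)} = \left(E + h\right) + \left(h^{2} + h\right) = \left(E + h\right) + \left(h + h^{2}\right) = E + h^{2} + 2 h$)
$a{\left(q,38 \right)} y = \left(23 + 38^{2} + 2 \cdot 38\right) \left(-6\right) = \left(23 + 1444 + 76\right) \left(-6\right) = 1543 \left(-6\right) = -9258$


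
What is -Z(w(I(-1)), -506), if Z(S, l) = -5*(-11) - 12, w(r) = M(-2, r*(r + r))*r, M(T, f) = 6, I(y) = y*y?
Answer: -43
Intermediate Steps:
I(y) = y**2
w(r) = 6*r
Z(S, l) = 43 (Z(S, l) = 55 - 12 = 43)
-Z(w(I(-1)), -506) = -1*43 = -43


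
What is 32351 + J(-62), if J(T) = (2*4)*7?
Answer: 32407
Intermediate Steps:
J(T) = 56 (J(T) = 8*7 = 56)
32351 + J(-62) = 32351 + 56 = 32407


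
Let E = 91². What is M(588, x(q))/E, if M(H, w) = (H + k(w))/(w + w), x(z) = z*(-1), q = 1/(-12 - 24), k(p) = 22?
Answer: 10980/8281 ≈ 1.3259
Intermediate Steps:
q = -1/36 (q = 1/(-36) = -1/36 ≈ -0.027778)
x(z) = -z
M(H, w) = (22 + H)/(2*w) (M(H, w) = (H + 22)/(w + w) = (22 + H)/((2*w)) = (22 + H)*(1/(2*w)) = (22 + H)/(2*w))
E = 8281
M(588, x(q))/E = ((22 + 588)/(2*((-1*(-1/36)))))/8281 = ((½)*610/(1/36))*(1/8281) = ((½)*36*610)*(1/8281) = 10980*(1/8281) = 10980/8281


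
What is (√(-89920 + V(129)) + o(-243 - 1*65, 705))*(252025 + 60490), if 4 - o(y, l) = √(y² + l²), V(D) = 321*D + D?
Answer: 1250060 - 312515*√591889 + 312515*I*√48382 ≈ -2.3918e+8 + 6.874e+7*I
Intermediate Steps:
V(D) = 322*D
o(y, l) = 4 - √(l² + y²) (o(y, l) = 4 - √(y² + l²) = 4 - √(l² + y²))
(√(-89920 + V(129)) + o(-243 - 1*65, 705))*(252025 + 60490) = (√(-89920 + 322*129) + (4 - √(705² + (-243 - 1*65)²)))*(252025 + 60490) = (√(-89920 + 41538) + (4 - √(497025 + (-243 - 65)²)))*312515 = (√(-48382) + (4 - √(497025 + (-308)²)))*312515 = (I*√48382 + (4 - √(497025 + 94864)))*312515 = (I*√48382 + (4 - √591889))*312515 = (4 - √591889 + I*√48382)*312515 = 1250060 - 312515*√591889 + 312515*I*√48382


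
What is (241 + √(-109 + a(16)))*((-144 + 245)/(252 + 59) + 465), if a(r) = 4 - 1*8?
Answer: 34876556/311 + 144716*I*√113/311 ≈ 1.1214e+5 + 4946.5*I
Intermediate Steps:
a(r) = -4 (a(r) = 4 - 8 = -4)
(241 + √(-109 + a(16)))*((-144 + 245)/(252 + 59) + 465) = (241 + √(-109 - 4))*((-144 + 245)/(252 + 59) + 465) = (241 + √(-113))*(101/311 + 465) = (241 + I*√113)*(101*(1/311) + 465) = (241 + I*√113)*(101/311 + 465) = (241 + I*√113)*(144716/311) = 34876556/311 + 144716*I*√113/311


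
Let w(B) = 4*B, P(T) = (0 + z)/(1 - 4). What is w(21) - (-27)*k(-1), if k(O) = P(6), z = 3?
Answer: 57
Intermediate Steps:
P(T) = -1 (P(T) = (0 + 3)/(1 - 4) = 3/(-3) = 3*(-1/3) = -1)
k(O) = -1
w(21) - (-27)*k(-1) = 4*21 - (-27)*(-1) = 84 - 1*27 = 84 - 27 = 57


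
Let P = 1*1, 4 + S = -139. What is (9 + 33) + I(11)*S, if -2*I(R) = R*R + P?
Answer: 8765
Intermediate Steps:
S = -143 (S = -4 - 139 = -143)
P = 1
I(R) = -½ - R²/2 (I(R) = -(R*R + 1)/2 = -(R² + 1)/2 = -(1 + R²)/2 = -½ - R²/2)
(9 + 33) + I(11)*S = (9 + 33) + (-½ - ½*11²)*(-143) = 42 + (-½ - ½*121)*(-143) = 42 + (-½ - 121/2)*(-143) = 42 - 61*(-143) = 42 + 8723 = 8765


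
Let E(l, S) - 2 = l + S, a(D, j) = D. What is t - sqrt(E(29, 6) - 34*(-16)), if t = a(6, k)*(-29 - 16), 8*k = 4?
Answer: -270 - sqrt(581) ≈ -294.10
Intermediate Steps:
k = 1/2 (k = (1/8)*4 = 1/2 ≈ 0.50000)
E(l, S) = 2 + S + l (E(l, S) = 2 + (l + S) = 2 + (S + l) = 2 + S + l)
t = -270 (t = 6*(-29 - 16) = 6*(-45) = -270)
t - sqrt(E(29, 6) - 34*(-16)) = -270 - sqrt((2 + 6 + 29) - 34*(-16)) = -270 - sqrt(37 + 544) = -270 - sqrt(581)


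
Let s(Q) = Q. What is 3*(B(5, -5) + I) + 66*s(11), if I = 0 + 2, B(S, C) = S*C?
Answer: 657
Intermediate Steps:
B(S, C) = C*S
I = 2
3*(B(5, -5) + I) + 66*s(11) = 3*(-5*5 + 2) + 66*11 = 3*(-25 + 2) + 726 = 3*(-23) + 726 = -69 + 726 = 657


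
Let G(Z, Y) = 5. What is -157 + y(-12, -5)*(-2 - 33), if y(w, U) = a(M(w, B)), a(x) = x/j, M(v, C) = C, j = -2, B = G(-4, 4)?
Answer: -139/2 ≈ -69.500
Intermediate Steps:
B = 5
a(x) = -x/2 (a(x) = x/(-2) = x*(-½) = -x/2)
y(w, U) = -5/2 (y(w, U) = -½*5 = -5/2)
-157 + y(-12, -5)*(-2 - 33) = -157 - 5*(-2 - 33)/2 = -157 - 5/2*(-35) = -157 + 175/2 = -139/2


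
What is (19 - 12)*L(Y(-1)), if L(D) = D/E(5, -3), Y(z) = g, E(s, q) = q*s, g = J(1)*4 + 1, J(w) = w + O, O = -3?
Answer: 49/15 ≈ 3.2667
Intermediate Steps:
J(w) = -3 + w (J(w) = w - 3 = -3 + w)
g = -7 (g = (-3 + 1)*4 + 1 = -2*4 + 1 = -8 + 1 = -7)
Y(z) = -7
L(D) = -D/15 (L(D) = D/((-3*5)) = D/(-15) = D*(-1/15) = -D/15)
(19 - 12)*L(Y(-1)) = (19 - 12)*(-1/15*(-7)) = 7*(7/15) = 49/15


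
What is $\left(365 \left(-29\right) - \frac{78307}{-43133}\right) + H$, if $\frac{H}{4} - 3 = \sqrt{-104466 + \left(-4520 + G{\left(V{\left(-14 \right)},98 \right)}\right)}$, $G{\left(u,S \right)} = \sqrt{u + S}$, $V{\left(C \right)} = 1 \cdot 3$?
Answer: $- \frac{455966902}{43133} + 4 i \sqrt{108986 - \sqrt{101}} \approx -10571.0 + 1320.5 i$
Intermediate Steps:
$V{\left(C \right)} = 3$
$G{\left(u,S \right)} = \sqrt{S + u}$
$H = 12 + 4 \sqrt{-108986 + \sqrt{101}}$ ($H = 12 + 4 \sqrt{-104466 - \left(4520 - \sqrt{98 + 3}\right)} = 12 + 4 \sqrt{-104466 - \left(4520 - \sqrt{101}\right)} = 12 + 4 \sqrt{-108986 + \sqrt{101}} \approx 12.0 + 1320.5 i$)
$\left(365 \left(-29\right) - \frac{78307}{-43133}\right) + H = \left(365 \left(-29\right) - \frac{78307}{-43133}\right) + \left(12 + 4 \sqrt{-108986 + \sqrt{101}}\right) = \left(-10585 - - \frac{78307}{43133}\right) + \left(12 + 4 \sqrt{-108986 + \sqrt{101}}\right) = \left(-10585 + \frac{78307}{43133}\right) + \left(12 + 4 \sqrt{-108986 + \sqrt{101}}\right) = - \frac{456484498}{43133} + \left(12 + 4 \sqrt{-108986 + \sqrt{101}}\right) = - \frac{455966902}{43133} + 4 \sqrt{-108986 + \sqrt{101}}$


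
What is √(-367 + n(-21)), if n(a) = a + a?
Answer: I*√409 ≈ 20.224*I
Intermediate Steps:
n(a) = 2*a
√(-367 + n(-21)) = √(-367 + 2*(-21)) = √(-367 - 42) = √(-409) = I*√409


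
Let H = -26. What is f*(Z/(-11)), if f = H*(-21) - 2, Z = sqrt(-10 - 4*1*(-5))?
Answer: -544*sqrt(10)/11 ≈ -156.39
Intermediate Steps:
Z = sqrt(10) (Z = sqrt(-10 - 4*(-5)) = sqrt(-10 + 20) = sqrt(10) ≈ 3.1623)
f = 544 (f = -26*(-21) - 2 = 546 - 2 = 544)
f*(Z/(-11)) = 544*(sqrt(10)/(-11)) = 544*(sqrt(10)*(-1/11)) = 544*(-sqrt(10)/11) = -544*sqrt(10)/11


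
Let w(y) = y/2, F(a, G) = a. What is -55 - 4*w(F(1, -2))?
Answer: -57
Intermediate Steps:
w(y) = y/2 (w(y) = y*(½) = y/2)
-55 - 4*w(F(1, -2)) = -55 - 2 = -57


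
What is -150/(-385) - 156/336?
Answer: -23/308 ≈ -0.074675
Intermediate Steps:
-150/(-385) - 156/336 = -150*(-1/385) - 156*1/336 = 30/77 - 13/28 = -23/308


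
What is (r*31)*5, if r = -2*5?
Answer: -1550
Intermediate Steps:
r = -10
(r*31)*5 = -10*31*5 = -310*5 = -1550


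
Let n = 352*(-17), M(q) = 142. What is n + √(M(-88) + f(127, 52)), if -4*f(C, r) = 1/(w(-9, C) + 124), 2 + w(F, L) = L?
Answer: -5984 + √35216319/498 ≈ -5972.1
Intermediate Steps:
w(F, L) = -2 + L
n = -5984
f(C, r) = -1/(4*(122 + C)) (f(C, r) = -1/(4*((-2 + C) + 124)) = -1/(4*(122 + C)))
n + √(M(-88) + f(127, 52)) = -5984 + √(142 - 1/(488 + 4*127)) = -5984 + √(142 - 1/(488 + 508)) = -5984 + √(142 - 1/996) = -5984 + √(141431/996) = -5984 + √35216319/498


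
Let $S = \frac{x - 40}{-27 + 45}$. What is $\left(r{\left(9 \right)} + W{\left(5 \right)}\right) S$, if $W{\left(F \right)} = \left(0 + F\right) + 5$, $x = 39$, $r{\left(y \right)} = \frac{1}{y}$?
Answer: $- \frac{91}{162} \approx -0.56173$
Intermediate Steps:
$S = - \frac{1}{18}$ ($S = \frac{39 - 40}{-27 + 45} = - \frac{1}{18} \approx -0.055556$)
$W{\left(F \right)} = 5 + F$ ($W{\left(F \right)} = F + 5 = 5 + F$)
$\left(r{\left(9 \right)} + W{\left(5 \right)}\right) S = \left(\frac{1}{9} + \left(5 + 5\right)\right) \left(- \frac{1}{18}\right) = \left(\frac{1}{9} + 10\right) \left(- \frac{1}{18}\right) = \frac{91}{9} \left(- \frac{1}{18}\right) = - \frac{91}{162}$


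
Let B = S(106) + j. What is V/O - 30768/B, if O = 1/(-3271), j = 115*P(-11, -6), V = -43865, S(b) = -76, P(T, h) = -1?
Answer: 27405172033/191 ≈ 1.4348e+8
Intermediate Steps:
j = -115 (j = 115*(-1) = -115)
O = -1/3271 ≈ -0.00030572
B = -191 (B = -76 - 115 = -191)
V/O - 30768/B = -43865/(-1/3271) - 30768/(-191) = -43865*(-3271) - 30768*(-1/191) = 143482415 + 30768/191 = 27405172033/191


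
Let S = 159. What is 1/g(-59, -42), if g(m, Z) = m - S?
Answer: -1/218 ≈ -0.0045872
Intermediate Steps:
g(m, Z) = -159 + m (g(m, Z) = m - 1*159 = m - 159 = -159 + m)
1/g(-59, -42) = 1/(-159 - 59) = 1/(-218) = -1/218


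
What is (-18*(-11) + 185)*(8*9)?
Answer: 27576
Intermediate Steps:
(-18*(-11) + 185)*(8*9) = (198 + 185)*72 = 383*72 = 27576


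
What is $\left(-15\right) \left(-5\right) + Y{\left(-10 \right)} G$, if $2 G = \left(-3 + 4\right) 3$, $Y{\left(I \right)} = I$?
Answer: $60$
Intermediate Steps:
$G = \frac{3}{2}$ ($G = \frac{\left(-3 + 4\right) 3}{2} = \frac{1 \cdot 3}{2} = \frac{1}{2} \cdot 3 = \frac{3}{2} \approx 1.5$)
$\left(-15\right) \left(-5\right) + Y{\left(-10 \right)} G = \left(-15\right) \left(-5\right) - 15 = 75 - 15 = 60$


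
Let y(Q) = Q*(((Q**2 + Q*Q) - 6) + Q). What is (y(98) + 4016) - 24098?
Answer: 1871318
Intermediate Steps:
y(Q) = Q*(-6 + Q + 2*Q**2) (y(Q) = Q*(((Q**2 + Q**2) - 6) + Q) = Q*((2*Q**2 - 6) + Q) = Q*((-6 + 2*Q**2) + Q) = Q*(-6 + Q + 2*Q**2))
(y(98) + 4016) - 24098 = (98*(-6 + 98 + 2*98**2) + 4016) - 24098 = (98*(-6 + 98 + 2*9604) + 4016) - 24098 = (98*(-6 + 98 + 19208) + 4016) - 24098 = (98*19300 + 4016) - 24098 = (1891400 + 4016) - 24098 = 1895416 - 24098 = 1871318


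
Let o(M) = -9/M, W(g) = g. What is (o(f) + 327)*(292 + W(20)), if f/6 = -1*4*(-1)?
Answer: 101907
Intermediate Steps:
f = 24 (f = 6*(-1*4*(-1)) = 6*(-4*(-1)) = 6*4 = 24)
(o(f) + 327)*(292 + W(20)) = (-9/24 + 327)*(292 + 20) = (-9*1/24 + 327)*312 = (-3/8 + 327)*312 = (2613/8)*312 = 101907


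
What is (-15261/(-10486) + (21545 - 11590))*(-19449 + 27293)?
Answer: 409470099502/5243 ≈ 7.8098e+7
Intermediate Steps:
(-15261/(-10486) + (21545 - 11590))*(-19449 + 27293) = (-15261*(-1/10486) + 9955)*7844 = (15261/10486 + 9955)*7844 = (104403391/10486)*7844 = 409470099502/5243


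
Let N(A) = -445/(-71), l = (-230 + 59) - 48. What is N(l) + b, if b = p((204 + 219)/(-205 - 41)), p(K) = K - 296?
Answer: -1696833/5822 ≈ -291.45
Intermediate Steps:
l = -219 (l = -171 - 48 = -219)
N(A) = 445/71 (N(A) = -445*(-1/71) = 445/71)
p(K) = -296 + K
b = -24413/82 (b = -296 + (204 + 219)/(-205 - 41) = -296 + 423/(-246) = -296 + 423*(-1/246) = -296 - 141/82 = -24413/82 ≈ -297.72)
N(l) + b = 445/71 - 24413/82 = -1696833/5822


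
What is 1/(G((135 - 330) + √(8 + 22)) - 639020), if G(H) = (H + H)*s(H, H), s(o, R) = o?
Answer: -56291/31684941610 + 39*√30/15842470805 ≈ -1.7631e-6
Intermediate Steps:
G(H) = 2*H² (G(H) = (H + H)*H = (2*H)*H = 2*H²)
1/(G((135 - 330) + √(8 + 22)) - 639020) = 1/(2*((135 - 330) + √(8 + 22))² - 639020) = 1/(2*(-195 + √30)² - 639020) = 1/(-639020 + 2*(-195 + √30)²)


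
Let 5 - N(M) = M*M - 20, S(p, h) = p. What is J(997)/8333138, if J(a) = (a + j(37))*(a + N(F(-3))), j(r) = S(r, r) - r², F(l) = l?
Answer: -339355/8333138 ≈ -0.040724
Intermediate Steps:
N(M) = 25 - M² (N(M) = 5 - (M*M - 20) = 5 - (M² - 20) = 5 - (-20 + M²) = 5 + (20 - M²) = 25 - M²)
j(r) = r - r²
J(a) = (-1332 + a)*(16 + a) (J(a) = (a + 37*(1 - 1*37))*(a + (25 - 1*(-3)²)) = (a + 37*(1 - 37))*(a + (25 - 1*9)) = (a + 37*(-36))*(a + (25 - 9)) = (a - 1332)*(a + 16) = (-1332 + a)*(16 + a))
J(997)/8333138 = (-21312 + 997² - 1316*997)/8333138 = (-21312 + 994009 - 1312052)*(1/8333138) = -339355*1/8333138 = -339355/8333138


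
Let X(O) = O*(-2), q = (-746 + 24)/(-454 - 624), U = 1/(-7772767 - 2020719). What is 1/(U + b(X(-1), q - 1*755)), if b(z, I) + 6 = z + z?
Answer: -9793486/19586973 ≈ -0.50000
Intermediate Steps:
U = -1/9793486 (U = 1/(-9793486) = -1/9793486 ≈ -1.0211e-7)
q = 361/539 (q = -722/(-1078) = -722*(-1/1078) = 361/539 ≈ 0.66976)
X(O) = -2*O
b(z, I) = -6 + 2*z (b(z, I) = -6 + (z + z) = -6 + 2*z)
1/(U + b(X(-1), q - 1*755)) = 1/(-1/9793486 + (-6 + 2*(-2*(-1)))) = 1/(-1/9793486 + (-6 + 2*2)) = 1/(-1/9793486 + (-6 + 4)) = 1/(-1/9793486 - 2) = 1/(-19586973/9793486) = -9793486/19586973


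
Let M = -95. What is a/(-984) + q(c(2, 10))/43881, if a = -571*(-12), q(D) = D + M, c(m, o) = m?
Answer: -8354559/1199414 ≈ -6.9655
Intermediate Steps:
q(D) = -95 + D (q(D) = D - 95 = -95 + D)
a = 6852
a/(-984) + q(c(2, 10))/43881 = 6852/(-984) + (-95 + 2)/43881 = 6852*(-1/984) - 93*1/43881 = -571/82 - 31/14627 = -8354559/1199414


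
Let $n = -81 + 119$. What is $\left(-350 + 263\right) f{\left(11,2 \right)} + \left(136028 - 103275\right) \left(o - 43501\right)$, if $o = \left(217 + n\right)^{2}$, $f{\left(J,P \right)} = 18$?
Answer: $704974006$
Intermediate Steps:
$n = 38$
$o = 65025$ ($o = \left(217 + 38\right)^{2} = 255^{2} = 65025$)
$\left(-350 + 263\right) f{\left(11,2 \right)} + \left(136028 - 103275\right) \left(o - 43501\right) = \left(-350 + 263\right) 18 + \left(136028 - 103275\right) \left(65025 - 43501\right) = \left(-87\right) 18 + 32753 \cdot 21524 = -1566 + 704975572 = 704974006$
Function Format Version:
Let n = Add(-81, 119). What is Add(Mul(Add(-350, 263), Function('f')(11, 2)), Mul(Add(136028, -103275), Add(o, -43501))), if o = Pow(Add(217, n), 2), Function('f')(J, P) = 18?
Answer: 704974006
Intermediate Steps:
n = 38
o = 65025 (o = Pow(Add(217, 38), 2) = Pow(255, 2) = 65025)
Add(Mul(Add(-350, 263), Function('f')(11, 2)), Mul(Add(136028, -103275), Add(o, -43501))) = Add(Mul(Add(-350, 263), 18), Mul(Add(136028, -103275), Add(65025, -43501))) = Add(Mul(-87, 18), Mul(32753, 21524)) = Add(-1566, 704975572) = 704974006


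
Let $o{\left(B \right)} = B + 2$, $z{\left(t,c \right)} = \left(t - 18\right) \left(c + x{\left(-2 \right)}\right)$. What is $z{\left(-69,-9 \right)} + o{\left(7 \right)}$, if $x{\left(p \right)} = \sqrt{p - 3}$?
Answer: $792 - 87 i \sqrt{5} \approx 792.0 - 194.54 i$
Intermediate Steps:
$x{\left(p \right)} = \sqrt{-3 + p}$
$z{\left(t,c \right)} = \left(-18 + t\right) \left(c + i \sqrt{5}\right)$ ($z{\left(t,c \right)} = \left(t - 18\right) \left(c + \sqrt{-3 - 2}\right) = \left(-18 + t\right) \left(c + \sqrt{-5}\right) = \left(-18 + t\right) \left(c + i \sqrt{5}\right)$)
$o{\left(B \right)} = 2 + B$
$z{\left(-69,-9 \right)} + o{\left(7 \right)} = \left(\left(-18\right) \left(-9\right) - -621 - 18 i \sqrt{5} + i \left(-69\right) \sqrt{5}\right) + \left(2 + 7\right) = \left(162 + 621 - 18 i \sqrt{5} - 69 i \sqrt{5}\right) + 9 = \left(783 - 87 i \sqrt{5}\right) + 9 = 792 - 87 i \sqrt{5}$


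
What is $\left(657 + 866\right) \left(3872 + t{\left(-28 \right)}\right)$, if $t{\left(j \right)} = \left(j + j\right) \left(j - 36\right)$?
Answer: $11355488$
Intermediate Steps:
$t{\left(j \right)} = 2 j \left(-36 + j\right)$
$\left(657 + 866\right) \left(3872 + t{\left(-28 \right)}\right) = \left(657 + 866\right) \left(3872 + 2 \left(-28\right) \left(-36 - 28\right)\right) = 1523 \left(3872 + 2 \left(-28\right) \left(-64\right)\right) = 1523 \left(3872 + 3584\right) = 1523 \cdot 7456 = 11355488$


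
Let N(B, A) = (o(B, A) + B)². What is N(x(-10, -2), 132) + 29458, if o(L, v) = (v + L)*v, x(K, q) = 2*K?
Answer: 218005154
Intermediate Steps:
o(L, v) = v*(L + v) (o(L, v) = (L + v)*v = v*(L + v))
N(B, A) = (B + A*(A + B))² (N(B, A) = (A*(B + A) + B)² = (A*(A + B) + B)² = (B + A*(A + B))²)
N(x(-10, -2), 132) + 29458 = (2*(-10) + 132*(132 + 2*(-10)))² + 29458 = (-20 + 132*(132 - 20))² + 29458 = (-20 + 132*112)² + 29458 = (-20 + 14784)² + 29458 = 14764² + 29458 = 217975696 + 29458 = 218005154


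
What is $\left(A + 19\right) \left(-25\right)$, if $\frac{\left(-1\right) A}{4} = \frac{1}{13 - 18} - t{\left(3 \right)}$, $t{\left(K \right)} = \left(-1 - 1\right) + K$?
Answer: $-595$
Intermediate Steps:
$t{\left(K \right)} = -2 + K$
$A = \frac{24}{5}$ ($A = - 4 \left(\frac{1}{13 - 18} - \left(-2 + 3\right)\right) = - 4 \left(\frac{1}{-5} - 1\right) = - 4 \left(- \frac{1}{5} - 1\right) = \left(-4\right) \left(- \frac{6}{5}\right) = \frac{24}{5} \approx 4.8$)
$\left(A + 19\right) \left(-25\right) = \left(\frac{24}{5} + 19\right) \left(-25\right) = \frac{119}{5} \left(-25\right) = -595$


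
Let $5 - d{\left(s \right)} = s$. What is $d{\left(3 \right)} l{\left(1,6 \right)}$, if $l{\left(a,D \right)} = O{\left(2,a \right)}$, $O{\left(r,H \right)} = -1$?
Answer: $-2$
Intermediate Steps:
$d{\left(s \right)} = 5 - s$
$l{\left(a,D \right)} = -1$
$d{\left(3 \right)} l{\left(1,6 \right)} = \left(5 - 3\right) \left(-1\right) = 2 \left(-1\right) = -2$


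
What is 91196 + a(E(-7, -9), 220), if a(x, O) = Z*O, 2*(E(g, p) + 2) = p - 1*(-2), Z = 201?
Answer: 135416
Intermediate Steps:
E(g, p) = -1 + p/2 (E(g, p) = -2 + (p - 1*(-2))/2 = -2 + (p + 2)/2 = -2 + (2 + p)/2 = -2 + (1 + p/2) = -1 + p/2)
a(x, O) = 201*O
91196 + a(E(-7, -9), 220) = 91196 + 201*220 = 91196 + 44220 = 135416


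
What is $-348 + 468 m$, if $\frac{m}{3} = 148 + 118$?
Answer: $373116$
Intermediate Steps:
$m = 798$ ($m = 3 \left(148 + 118\right) = 3 \cdot 266 = 798$)
$-348 + 468 m = -348 + 468 \cdot 798 = -348 + 373464 = 373116$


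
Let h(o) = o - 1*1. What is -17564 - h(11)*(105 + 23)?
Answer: -18844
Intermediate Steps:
h(o) = -1 + o (h(o) = o - 1 = -1 + o)
-17564 - h(11)*(105 + 23) = -17564 - (-1 + 11)*(105 + 23) = -17564 - 10*128 = -17564 - 1*1280 = -17564 - 1280 = -18844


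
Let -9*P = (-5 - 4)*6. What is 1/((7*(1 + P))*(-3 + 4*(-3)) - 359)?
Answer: -1/1094 ≈ -0.00091408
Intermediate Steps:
P = 6 (P = -(-5 - 4)*6/9 = -(-1)*6 = -⅑*(-54) = 6)
1/((7*(1 + P))*(-3 + 4*(-3)) - 359) = 1/((7*(1 + 6))*(-3 + 4*(-3)) - 359) = 1/((7*7)*(-3 - 12) - 359) = 1/(49*(-15) - 359) = 1/(-735 - 359) = 1/(-1094) = -1/1094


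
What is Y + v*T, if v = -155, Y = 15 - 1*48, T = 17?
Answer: -2668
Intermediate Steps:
Y = -33 (Y = 15 - 48 = -33)
Y + v*T = -33 - 155*17 = -33 - 2635 = -2668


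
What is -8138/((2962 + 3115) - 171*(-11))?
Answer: -4069/3979 ≈ -1.0226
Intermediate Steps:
-8138/((2962 + 3115) - 171*(-11)) = -8138/(6077 + 1881) = -8138/7958 = -8138*1/7958 = -4069/3979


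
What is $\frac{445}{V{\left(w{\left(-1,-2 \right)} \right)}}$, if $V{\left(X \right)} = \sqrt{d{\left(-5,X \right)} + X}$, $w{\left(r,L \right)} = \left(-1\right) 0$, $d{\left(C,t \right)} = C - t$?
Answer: $- 89 i \sqrt{5} \approx - 199.01 i$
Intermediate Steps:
$w{\left(r,L \right)} = 0$
$V{\left(X \right)} = i \sqrt{5}$ ($V{\left(X \right)} = \sqrt{\left(-5 - X\right) + X} = \sqrt{-5} = i \sqrt{5}$)
$\frac{445}{V{\left(w{\left(-1,-2 \right)} \right)}} = \frac{445}{i \sqrt{5}} = 445 \left(- \frac{i \sqrt{5}}{5}\right) = - 89 i \sqrt{5}$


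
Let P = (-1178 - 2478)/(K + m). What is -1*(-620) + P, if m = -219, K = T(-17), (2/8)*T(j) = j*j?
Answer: 577284/937 ≈ 616.10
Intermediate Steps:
T(j) = 4*j² (T(j) = 4*(j*j) = 4*j²)
K = 1156 (K = 4*(-17)² = 4*289 = 1156)
P = -3656/937 (P = (-1178 - 2478)/(1156 - 219) = -3656/937 ≈ -3.9018)
-1*(-620) + P = -1*(-620) - 3656/937 = 620 - 3656/937 = 577284/937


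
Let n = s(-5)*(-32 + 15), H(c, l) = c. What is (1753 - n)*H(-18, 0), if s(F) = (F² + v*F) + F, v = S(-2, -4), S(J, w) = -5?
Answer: -45324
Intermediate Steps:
v = -5
s(F) = F² - 4*F (s(F) = (F² - 5*F) + F = F² - 4*F)
n = -765 (n = (-5*(-4 - 5))*(-32 + 15) = -5*(-9)*(-17) = 45*(-17) = -765)
(1753 - n)*H(-18, 0) = (1753 - 1*(-765))*(-18) = (1753 + 765)*(-18) = 2518*(-18) = -45324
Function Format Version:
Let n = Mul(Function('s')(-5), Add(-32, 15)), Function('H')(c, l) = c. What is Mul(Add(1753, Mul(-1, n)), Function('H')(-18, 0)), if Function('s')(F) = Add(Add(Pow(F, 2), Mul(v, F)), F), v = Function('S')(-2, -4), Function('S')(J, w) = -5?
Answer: -45324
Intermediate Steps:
v = -5
Function('s')(F) = Add(Pow(F, 2), Mul(-4, F)) (Function('s')(F) = Add(Add(Pow(F, 2), Mul(-5, F)), F) = Add(Pow(F, 2), Mul(-4, F)))
n = -765 (n = Mul(Mul(-5, Add(-4, -5)), Add(-32, 15)) = Mul(Mul(-5, -9), -17) = Mul(45, -17) = -765)
Mul(Add(1753, Mul(-1, n)), Function('H')(-18, 0)) = Mul(Add(1753, Mul(-1, -765)), -18) = Mul(Add(1753, 765), -18) = Mul(2518, -18) = -45324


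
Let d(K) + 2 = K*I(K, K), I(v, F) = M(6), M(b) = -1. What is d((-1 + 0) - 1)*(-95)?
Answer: 0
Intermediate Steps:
I(v, F) = -1
d(K) = -2 - K (d(K) = -2 + K*(-1) = -2 - K)
d((-1 + 0) - 1)*(-95) = (-2 - ((-1 + 0) - 1))*(-95) = (-2 - (-1 - 1))*(-95) = (-2 - 1*(-2))*(-95) = (-2 + 2)*(-95) = 0*(-95) = 0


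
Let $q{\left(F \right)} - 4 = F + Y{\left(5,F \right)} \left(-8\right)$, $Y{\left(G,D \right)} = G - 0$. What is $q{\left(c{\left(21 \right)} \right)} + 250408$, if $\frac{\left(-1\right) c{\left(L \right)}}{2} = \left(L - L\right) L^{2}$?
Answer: $250372$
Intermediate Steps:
$c{\left(L \right)} = 0$ ($c{\left(L \right)} = - 2 \left(L - L\right) L^{2} = - 2 \cdot 0 L^{2} = \left(-2\right) 0 = 0$)
$Y{\left(G,D \right)} = G$ ($Y{\left(G,D \right)} = G + 0 = G$)
$q{\left(F \right)} = -36 + F$ ($q{\left(F \right)} = 4 + \left(F + 5 \left(-8\right)\right) = 4 + \left(F - 40\right) = 4 + \left(-40 + F\right) = -36 + F$)
$q{\left(c{\left(21 \right)} \right)} + 250408 = \left(-36 + 0\right) + 250408 = -36 + 250408 = 250372$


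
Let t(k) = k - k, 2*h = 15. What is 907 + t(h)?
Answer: 907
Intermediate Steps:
h = 15/2 (h = (1/2)*15 = 15/2 ≈ 7.5000)
t(k) = 0
907 + t(h) = 907 + 0 = 907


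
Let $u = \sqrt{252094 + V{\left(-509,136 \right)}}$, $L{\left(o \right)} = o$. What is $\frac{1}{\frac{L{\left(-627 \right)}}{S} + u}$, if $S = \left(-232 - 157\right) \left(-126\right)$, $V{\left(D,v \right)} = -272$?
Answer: $\frac{3414642}{67218907860887} + \frac{266930244 \sqrt{251822}}{67218907860887} \approx 0.0019928$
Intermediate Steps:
$S = 49014$ ($S = \left(-389\right) \left(-126\right) = 49014$)
$u = \sqrt{251822}$ ($u = \sqrt{252094 - 272} = \sqrt{251822} \approx 501.82$)
$\frac{1}{\frac{L{\left(-627 \right)}}{S} + u} = \frac{1}{- \frac{627}{49014} + \sqrt{251822}} = \frac{1}{\left(-627\right) \frac{1}{49014} + \sqrt{251822}} = \frac{1}{- \frac{209}{16338} + \sqrt{251822}}$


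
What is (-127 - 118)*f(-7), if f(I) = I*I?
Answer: -12005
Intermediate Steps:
f(I) = I²
(-127 - 118)*f(-7) = (-127 - 118)*(-7)² = -245*49 = -12005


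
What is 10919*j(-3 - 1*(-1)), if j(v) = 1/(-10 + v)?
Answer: -10919/12 ≈ -909.92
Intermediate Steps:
10919*j(-3 - 1*(-1)) = 10919/(-10 + (-3 - 1*(-1))) = 10919/(-10 + (-3 + 1)) = 10919/(-10 - 2) = 10919/(-12) = 10919*(-1/12) = -10919/12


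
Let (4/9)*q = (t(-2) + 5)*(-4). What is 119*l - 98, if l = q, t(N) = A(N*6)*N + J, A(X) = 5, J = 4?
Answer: 973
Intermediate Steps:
t(N) = 4 + 5*N (t(N) = 5*N + 4 = 4 + 5*N)
q = 9 (q = 9*(((4 + 5*(-2)) + 5)*(-4))/4 = 9*(((4 - 10) + 5)*(-4))/4 = 9*((-6 + 5)*(-4))/4 = 9*(-1*(-4))/4 = (9/4)*4 = 9)
l = 9
119*l - 98 = 119*9 - 98 = 1071 - 98 = 973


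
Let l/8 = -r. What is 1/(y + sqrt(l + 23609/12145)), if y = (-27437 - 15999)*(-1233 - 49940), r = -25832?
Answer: 26995303948060/60003823404537944908951 - sqrt(30482258553705)/60003823404537944908951 ≈ 4.4989e-10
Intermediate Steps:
y = 2222750428 (y = -43436*(-51173) = 2222750428)
l = 206656 (l = 8*(-1*(-25832)) = 8*25832 = 206656)
1/(y + sqrt(l + 23609/12145)) = 1/(2222750428 + sqrt(206656 + 23609/12145)) = 1/(2222750428 + sqrt(2509860729/12145)) = 1/(2222750428 + sqrt(30482258553705)/12145)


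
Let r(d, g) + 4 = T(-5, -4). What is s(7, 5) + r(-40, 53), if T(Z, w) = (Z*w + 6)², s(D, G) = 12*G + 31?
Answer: 763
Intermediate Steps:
s(D, G) = 31 + 12*G
T(Z, w) = (6 + Z*w)²
r(d, g) = 672 (r(d, g) = -4 + (6 - 5*(-4))² = -4 + (6 + 20)² = -4 + 26² = -4 + 676 = 672)
s(7, 5) + r(-40, 53) = (31 + 12*5) + 672 = (31 + 60) + 672 = 91 + 672 = 763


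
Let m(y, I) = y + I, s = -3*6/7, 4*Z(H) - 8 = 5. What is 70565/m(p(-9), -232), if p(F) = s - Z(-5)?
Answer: -1975820/6659 ≈ -296.71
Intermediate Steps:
Z(H) = 13/4 (Z(H) = 2 + (1/4)*5 = 2 + 5/4 = 13/4)
s = -18/7 (s = -18*1/7 = -18/7 ≈ -2.5714)
p(F) = -163/28 (p(F) = -18/7 - 1*13/4 = -18/7 - 13/4 = -163/28)
m(y, I) = I + y
70565/m(p(-9), -232) = 70565/(-232 - 163/28) = 70565/(-6659/28) = 70565*(-28/6659) = -1975820/6659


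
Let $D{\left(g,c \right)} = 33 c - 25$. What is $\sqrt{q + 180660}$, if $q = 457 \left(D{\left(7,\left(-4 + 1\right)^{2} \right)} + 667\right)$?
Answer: $\sqrt{609783} \approx 780.89$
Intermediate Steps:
$D{\left(g,c \right)} = -25 + 33 c$
$q = 429123$ ($q = 457 \left(\left(-25 + 33 \left(-4 + 1\right)^{2}\right) + 667\right) = 457 \left(\left(-25 + 33 \left(-3\right)^{2}\right) + 667\right) = 457 \left(\left(-25 + 33 \cdot 9\right) + 667\right) = 457 \left(\left(-25 + 297\right) + 667\right) = 457 \left(272 + 667\right) = 457 \cdot 939 = 429123$)
$\sqrt{q + 180660} = \sqrt{429123 + 180660} = \sqrt{609783}$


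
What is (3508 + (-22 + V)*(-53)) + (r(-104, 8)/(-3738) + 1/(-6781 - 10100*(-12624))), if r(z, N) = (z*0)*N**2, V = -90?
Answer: 2012570646337/213105744 ≈ 9444.0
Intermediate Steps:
r(z, N) = 0 (r(z, N) = 0*N**2 = 0)
(3508 + (-22 + V)*(-53)) + (r(-104, 8)/(-3738) + 1/(-6781 - 10100*(-12624))) = (3508 + (-22 - 90)*(-53)) + (0/(-3738) + 1/(-6781 - 10100*(-12624))) = (3508 - 112*(-53)) + (0*(-1/3738) - 1/12624/(-16881)) = (3508 + 5936) + (0 - 1/16881*(-1/12624)) = 9444 + (0 + 1/213105744) = 9444 + 1/213105744 = 2012570646337/213105744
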